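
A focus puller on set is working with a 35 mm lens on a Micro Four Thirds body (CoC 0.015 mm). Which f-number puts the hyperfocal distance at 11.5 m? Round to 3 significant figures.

Rearrange H = f²/(N·c) + f for N: N = f² / ((H − f)·c).
N = 35² / ((11500 − 35) × 0.015) = 1225 / 172.0 ≈ 7.12.

f/7.12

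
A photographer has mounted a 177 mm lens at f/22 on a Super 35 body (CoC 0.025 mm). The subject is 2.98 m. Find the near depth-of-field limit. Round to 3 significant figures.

2.84 m

Hyperfocal distance H = f²/(N·c) + f = 177²/(22 × 0.025) + 177 = 31329/0.55 + 177 ≈ 57138.8 mm ≈ 57.14 m.
Near limit Dn = s·(H − f)/(H + s − 2f) = 2980 × (57138.8 − 177) / (57138.8 + 2980 − 2 × 177) = 2980 × 56961.8 / 59764.8 ≈ 2840.2 mm ≈ 2.84 m.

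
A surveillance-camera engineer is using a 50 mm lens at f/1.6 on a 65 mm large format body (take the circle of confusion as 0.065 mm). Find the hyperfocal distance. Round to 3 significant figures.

24.1 m

Hyperfocal distance H = f²/(N·c) + f = 50²/(1.6 × 0.065) + 50 = 2500/0.104 + 50 ≈ 24088.5 mm ≈ 24.1 m.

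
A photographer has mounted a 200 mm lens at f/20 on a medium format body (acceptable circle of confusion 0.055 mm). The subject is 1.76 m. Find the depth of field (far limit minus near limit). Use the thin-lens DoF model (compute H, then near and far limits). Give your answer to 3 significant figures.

151 mm

Hyperfocal distance H = f²/(N·c) + f = 200²/(20 × 0.055) + 200 = 40000/1.1 + 200 ≈ 36563.6 mm ≈ 36.56 m.
Near limit Dn = s·(H − f)/(H + s − 2f) = 1760 × (36563.6 − 200) / (36563.6 + 1760 − 2 × 200) = 1760 × 36363.6 / 37923.6 ≈ 1687.60 mm.
Far limit Df = s·(H − f)/(H − s) = 1760 × (36563.6 − 200) / (36563.6 − 1760) = 1760 × 36363.6 / 34803.6 ≈ 1838.89 mm.
Depth of field = Df − Dn = 1838.89 − 1687.60 ≈ 151.29 mm.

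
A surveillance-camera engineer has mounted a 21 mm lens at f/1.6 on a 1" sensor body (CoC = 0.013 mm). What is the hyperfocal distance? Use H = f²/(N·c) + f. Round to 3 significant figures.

21.2 m

Hyperfocal distance H = f²/(N·c) + f = 21²/(1.6 × 0.013) + 21 = 441/0.0208 + 21 ≈ 21222.9 mm ≈ 21.2 m.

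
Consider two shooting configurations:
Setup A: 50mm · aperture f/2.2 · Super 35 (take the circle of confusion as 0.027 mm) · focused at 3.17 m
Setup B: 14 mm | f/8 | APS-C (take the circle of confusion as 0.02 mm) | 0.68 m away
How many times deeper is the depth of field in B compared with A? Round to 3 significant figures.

Setup A: H = 50²/(2.2×0.027) + 50 ≈ 42137.5 mm; DoF = Df − Dn = 3423.81 − 2951.22 ≈ 472.59 mm.
Setup B: H = 14²/(8×0.02) + 14 ≈ 1239.0 mm; DoF = Df − Dn = 1490.2 − 440.5 ≈ 1049.7 mm.
Ratio = 1049.7 / 472.59 ≈ 2.22.

2.22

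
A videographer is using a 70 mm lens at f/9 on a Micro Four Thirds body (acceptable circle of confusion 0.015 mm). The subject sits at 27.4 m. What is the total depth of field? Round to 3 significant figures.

95.3 m

Hyperfocal distance H = f²/(N·c) + f = 70²/(9 × 0.015) + 70 = 4900/0.135 + 70 ≈ 36366.3 mm ≈ 36.37 m.
Near limit Dn = s·(H − f)/(H + s − 2f) = 27400 × (36366.3 − 70) / (36366.3 + 27400 − 2 × 70) = 27400 × 36296.3 / 63626.3 ≈ 15631 mm.
Far limit Df = s·(H − f)/(H − s) = 27400 × (36366.3 − 70) / (36366.3 − 27400) = 27400 × 36296.3 / 8966.3 ≈ 110917 mm.
Depth of field = Df − Dn = 110917 − 15631 ≈ 95286 mm ≈ 95.3 m.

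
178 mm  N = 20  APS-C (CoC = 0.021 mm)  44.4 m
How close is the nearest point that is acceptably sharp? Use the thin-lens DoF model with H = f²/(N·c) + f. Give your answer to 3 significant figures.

Hyperfocal distance H = f²/(N·c) + f = 178²/(20 × 0.021) + 178 = 31684/0.42 + 178 ≈ 75616.1 mm ≈ 75.62 m.
Near limit Dn = s·(H − f)/(H + s − 2f) = 44400 × (75616.1 − 178) / (75616.1 + 44400 − 2 × 178) = 44400 × 75438.1 / 119660.1 ≈ 27991 mm ≈ 28.0 m.

28.0 m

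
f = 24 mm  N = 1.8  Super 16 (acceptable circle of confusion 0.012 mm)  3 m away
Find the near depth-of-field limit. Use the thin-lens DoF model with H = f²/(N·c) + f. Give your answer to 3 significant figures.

2.70 m

Hyperfocal distance H = f²/(N·c) + f = 24²/(1.8 × 0.012) + 24 = 576/0.0216 + 24 ≈ 26690.7 mm ≈ 26.69 m.
Near limit Dn = s·(H − f)/(H + s − 2f) = 3000 × (26690.7 − 24) / (26690.7 + 3000 − 2 × 24) = 3000 × 26666.7 / 29642.7 ≈ 2698.8 mm ≈ 2.70 m.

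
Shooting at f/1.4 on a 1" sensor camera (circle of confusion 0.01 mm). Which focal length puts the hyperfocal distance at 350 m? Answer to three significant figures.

70.0 mm

From H = f²/(N·c) + f, with f ≪ H: f ≈ √(H·N·c) = √(350000 × 1.4 × 0.01) = √4900.0 ≈ 70.00 mm.
The +f correction barely moves this — solving exactly, f² + N·c·f − N·c·H = 0 ⇒ f = (−N·c + √((N·c)² + 4·N·c·H))/2 = (−0.014 + √19600)/2 ≈ 69.993 mm, so f ≈ 70.0 mm.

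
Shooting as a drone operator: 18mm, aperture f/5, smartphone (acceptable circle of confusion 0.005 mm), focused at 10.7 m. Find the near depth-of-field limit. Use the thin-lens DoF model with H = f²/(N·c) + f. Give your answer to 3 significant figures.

5.87 m

Hyperfocal distance H = f²/(N·c) + f = 18²/(5 × 0.005) + 18 = 324/0.025 + 18 ≈ 12978.0 mm ≈ 12.98 m.
Near limit Dn = s·(H − f)/(H + s − 2f) = 10700 × (12978.0 − 18) / (12978.0 + 10700 − 2 × 18) = 10700 × 12960.0 / 23642.0 ≈ 5865.5 mm ≈ 5.87 m.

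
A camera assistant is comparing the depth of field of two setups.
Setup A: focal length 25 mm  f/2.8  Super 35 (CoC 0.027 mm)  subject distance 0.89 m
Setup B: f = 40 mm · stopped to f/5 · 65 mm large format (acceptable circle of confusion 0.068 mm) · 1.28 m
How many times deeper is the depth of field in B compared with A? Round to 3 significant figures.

Setup A: H = 25²/(2.8×0.027) + 25 ≈ 8292.2 mm; DoF = Df − Dn = 994.00 − 805.70 ≈ 188.30 mm.
Setup B: H = 40²/(5×0.068) + 40 ≈ 4745.9 mm; DoF = Df − Dn = 1737.95 − 1013.06 ≈ 724.89 mm.
Ratio = 724.89 / 188.30 ≈ 3.85.

3.85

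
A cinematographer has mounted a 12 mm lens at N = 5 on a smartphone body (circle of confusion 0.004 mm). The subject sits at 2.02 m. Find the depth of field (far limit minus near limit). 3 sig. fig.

1.22 m

Hyperfocal distance H = f²/(N·c) + f = 12²/(5 × 0.004) + 12 = 144/0.02 + 12 ≈ 7212.0 mm ≈ 7.212 m.
Near limit Dn = s·(H − f)/(H + s − 2f) = 2020 × (7212.0 − 12) / (7212.0 + 2020 − 2 × 12) = 2020 × 7200.0 / 9208.0 ≈ 1579.5 mm.
Far limit Df = s·(H − f)/(H − s) = 2020 × (7212.0 − 12) / (7212.0 − 2020) = 2020 × 7200.0 / 5192.0 ≈ 2801.2 mm.
Depth of field = Df − Dn = 2801.2 − 1579.5 ≈ 1221.7 mm ≈ 1.22 m.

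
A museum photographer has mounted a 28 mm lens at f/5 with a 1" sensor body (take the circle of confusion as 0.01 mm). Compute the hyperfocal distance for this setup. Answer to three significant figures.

Hyperfocal distance H = f²/(N·c) + f = 28²/(5 × 0.01) + 28 = 784/0.05 + 28 ≈ 15708.0 mm ≈ 15.7 m.

15.7 m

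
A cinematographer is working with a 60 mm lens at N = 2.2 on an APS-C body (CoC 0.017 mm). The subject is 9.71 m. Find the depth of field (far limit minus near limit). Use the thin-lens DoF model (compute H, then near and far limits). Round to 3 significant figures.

1.97 m

Hyperfocal distance H = f²/(N·c) + f = 60²/(2.2 × 0.017) + 60 = 3600/0.0374 + 60 ≈ 96316.7 mm ≈ 96.32 m.
Near limit Dn = s·(H − f)/(H + s − 2f) = 9710 × (96316.7 − 60) / (96316.7 + 9710 − 2 × 60) = 9710 × 96256.7 / 105906.7 ≈ 8825.2 mm.
Far limit Df = s·(H − f)/(H − s) = 9710 × (96316.7 − 60) / (96316.7 − 9710) = 9710 × 96256.7 / 86606.7 ≈ 10791.9 mm.
Depth of field = Df − Dn = 10791.9 − 8825.2 ≈ 1966.7 mm ≈ 1.97 m.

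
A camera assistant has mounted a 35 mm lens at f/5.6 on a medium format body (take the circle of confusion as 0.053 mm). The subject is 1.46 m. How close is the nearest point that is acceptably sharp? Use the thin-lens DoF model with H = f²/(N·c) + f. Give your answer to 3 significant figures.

1.09 m

Hyperfocal distance H = f²/(N·c) + f = 35²/(5.6 × 0.053) + 35 = 1225/0.2968 + 35 ≈ 4162.4 mm ≈ 4.162 m.
Near limit Dn = s·(H − f)/(H + s − 2f) = 1460 × (4162.4 − 35) / (4162.4 + 1460 − 2 × 35) = 1460 × 4127.4 / 5552.4 ≈ 1085.3 mm ≈ 1.09 m.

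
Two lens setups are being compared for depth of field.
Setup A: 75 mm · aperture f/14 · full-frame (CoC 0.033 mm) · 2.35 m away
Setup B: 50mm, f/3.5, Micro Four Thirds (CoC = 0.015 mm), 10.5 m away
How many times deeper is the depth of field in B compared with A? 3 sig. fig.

5.32

Setup A: H = 75²/(14×0.033) + 75 ≈ 12250.3 mm; DoF = Df − Dn = 2890.01 − 1980.03 ≈ 909.98 mm.
Setup B: H = 50²/(3.5×0.015) + 50 ≈ 47669.0 mm; DoF = Df − Dn = 13452.1 − 8610.4 ≈ 4841.7 mm.
Ratio = 4841.7 / 909.98 ≈ 5.32.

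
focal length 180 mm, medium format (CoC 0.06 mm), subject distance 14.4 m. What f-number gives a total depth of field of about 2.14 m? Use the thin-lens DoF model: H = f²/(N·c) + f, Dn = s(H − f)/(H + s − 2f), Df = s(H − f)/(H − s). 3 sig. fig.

Write h = H − f = f²/(N·c). The thin-lens limits are Dn = s·h/(h + (s−f)) and Df = s·h/(h − (s−f)), so DoF = Df − Dn = 2·s·(s−f)·h / (h² − (s−f)²).
That is a quadratic in h: DoF·h² − 2·s·(s−f)·h − DoF·(s−f)² = 0 ⇒ h = (s−f)·(s + √(s² + DoF²)) / DoF = 14220 × (14400 + √(14400² + 2140²)) / 2140 = 14220 × (14400 + 14558.1) / 2140 ≈ 192423 mm.
Then N = f²/(c·h) = 180² / (0.06 × 192423) = 32400 / 11545 ≈ 2.81.

f/2.81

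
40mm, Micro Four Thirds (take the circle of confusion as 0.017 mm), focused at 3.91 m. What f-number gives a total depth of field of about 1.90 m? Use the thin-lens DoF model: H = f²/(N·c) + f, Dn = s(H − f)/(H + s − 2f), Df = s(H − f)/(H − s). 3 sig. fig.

Write h = H − f = f²/(N·c). The thin-lens limits are Dn = s·h/(h + (s−f)) and Df = s·h/(h − (s−f)), so DoF = Df − Dn = 2·s·(s−f)·h / (h² − (s−f)²).
That is a quadratic in h: DoF·h² − 2·s·(s−f)·h − DoF·(s−f)² = 0 ⇒ h = (s−f)·(s + √(s² + DoF²)) / DoF = 3870 × (3910 + √(3910² + 1900²)) / 1900 = 3870 × (3910 + 4347.19) / 1900 ≈ 16819 mm.
Then N = f²/(c·h) = 40² / (0.017 × 16819) = 1600 / 285.92 ≈ 5.60.

f/5.60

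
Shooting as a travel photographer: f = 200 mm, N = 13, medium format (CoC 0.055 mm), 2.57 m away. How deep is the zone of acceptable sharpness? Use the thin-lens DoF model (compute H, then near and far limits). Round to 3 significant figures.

Hyperfocal distance H = f²/(N·c) + f = 200²/(13 × 0.055) + 200 = 40000/0.715 + 200 ≈ 56144.1 mm ≈ 56.14 m.
Near limit Dn = s·(H − f)/(H + s − 2f) = 2570 × (56144.1 − 200) / (56144.1 + 2570 − 2 × 200) = 2570 × 55944.1 / 58314.1 ≈ 2465.55 mm.
Far limit Df = s·(H − f)/(H − s) = 2570 × (56144.1 − 200) / (56144.1 − 2570) = 2570 × 55944.1 / 53574.1 ≈ 2683.69 mm.
Depth of field = Df − Dn = 2683.69 − 2465.55 ≈ 218.14 mm.

218 mm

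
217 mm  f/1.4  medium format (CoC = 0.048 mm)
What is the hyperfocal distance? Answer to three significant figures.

701 m

Hyperfocal distance H = f²/(N·c) + f = 217²/(1.4 × 0.048) + 217 = 47089/0.0672 + 217 ≈ 700946.2 mm ≈ 701 m.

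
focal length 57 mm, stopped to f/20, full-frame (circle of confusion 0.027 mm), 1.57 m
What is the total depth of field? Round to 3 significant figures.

Hyperfocal distance H = f²/(N·c) + f = 57²/(20 × 0.027) + 57 = 3249/0.54 + 57 ≈ 6073.7 mm ≈ 6.074 m.
Near limit Dn = s·(H − f)/(H + s − 2f) = 1570 × (6073.7 − 57) / (6073.7 + 1570 − 2 × 57) = 1570 × 6016.7 / 7529.7 ≈ 1254.53 mm.
Far limit Df = s·(H − f)/(H − s) = 1570 × (6073.7 − 57) / (6073.7 − 1570) = 1570 × 6016.7 / 4503.7 ≈ 2097.44 mm.
Depth of field = Df − Dn = 2097.44 − 1254.53 ≈ 842.91 mm ≈ 0.843 m.

0.843 m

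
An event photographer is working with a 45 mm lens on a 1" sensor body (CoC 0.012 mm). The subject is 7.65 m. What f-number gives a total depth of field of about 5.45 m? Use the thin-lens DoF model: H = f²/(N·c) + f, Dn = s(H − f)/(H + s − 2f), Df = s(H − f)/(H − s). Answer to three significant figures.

f/7.10

Write h = H − f = f²/(N·c). The thin-lens limits are Dn = s·h/(h + (s−f)) and Df = s·h/(h − (s−f)), so DoF = Df − Dn = 2·s·(s−f)·h / (h² − (s−f)²).
That is a quadratic in h: DoF·h² − 2·s·(s−f)·h − DoF·(s−f)² = 0 ⇒ h = (s−f)·(s + √(s² + DoF²)) / DoF = 7605 × (7650 + √(7650² + 5450²)) / 5450 = 7605 × (7650 + 9392.82) / 5450 ≈ 23782 mm.
Then N = f²/(c·h) = 45² / (0.012 × 23782) = 2025 / 285.38 ≈ 7.10.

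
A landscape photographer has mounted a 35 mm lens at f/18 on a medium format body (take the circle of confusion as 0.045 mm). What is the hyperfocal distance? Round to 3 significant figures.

Hyperfocal distance H = f²/(N·c) + f = 35²/(18 × 0.045) + 35 = 1225/0.81 + 35 ≈ 1547.3 mm ≈ 1.55 m.

1.55 m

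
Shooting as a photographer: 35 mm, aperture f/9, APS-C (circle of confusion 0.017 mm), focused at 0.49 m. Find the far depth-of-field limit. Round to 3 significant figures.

0.520 m

Hyperfocal distance H = f²/(N·c) + f = 35²/(9 × 0.017) + 35 = 1225/0.153 + 35 ≈ 8041.5 mm ≈ 8.042 m.
Far limit Df = s·(H − f)/(H − s) = 490 × (8041.5 − 35) / (8041.5 − 490) = 490 × 8006.5 / 7551.5 ≈ 519.52 mm ≈ 0.520 m.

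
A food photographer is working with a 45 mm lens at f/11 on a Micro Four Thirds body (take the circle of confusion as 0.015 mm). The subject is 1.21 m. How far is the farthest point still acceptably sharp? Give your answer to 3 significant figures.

Hyperfocal distance H = f²/(N·c) + f = 45²/(11 × 0.015) + 45 = 2025/0.165 + 45 ≈ 12317.7 mm ≈ 12.32 m.
Far limit Df = s·(H − f)/(H − s) = 1210 × (12317.7 − 45) / (12317.7 − 1210) = 1210 × 12272.7 / 11107.7 ≈ 1336.9 mm ≈ 1.34 m.

1.34 m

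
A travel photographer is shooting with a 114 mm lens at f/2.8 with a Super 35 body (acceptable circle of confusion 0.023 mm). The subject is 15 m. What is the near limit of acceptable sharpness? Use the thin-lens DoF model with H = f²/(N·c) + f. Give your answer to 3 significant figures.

14.0 m

Hyperfocal distance H = f²/(N·c) + f = 114²/(2.8 × 0.023) + 114 = 12996/0.0644 + 114 ≈ 201915.2 mm ≈ 201.9 m.
Near limit Dn = s·(H − f)/(H + s − 2f) = 15000 × (201915.2 − 114) / (201915.2 + 15000 − 2 × 114) = 15000 × 201801.2 / 216687.2 ≈ 13970 mm ≈ 14.0 m.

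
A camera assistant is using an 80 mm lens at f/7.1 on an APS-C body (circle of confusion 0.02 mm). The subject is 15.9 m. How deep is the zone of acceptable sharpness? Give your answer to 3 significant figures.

Hyperfocal distance H = f²/(N·c) + f = 80²/(7.1 × 0.02) + 80 = 6400/0.142 + 80 ≈ 45150.4 mm ≈ 45.15 m.
Near limit Dn = s·(H − f)/(H + s − 2f) = 15900 × (45150.4 − 80) / (45150.4 + 15900 − 2 × 80) = 15900 × 45070.4 / 60890.4 ≈ 11769 mm.
Far limit Df = s·(H − f)/(H − s) = 15900 × (45150.4 − 80) / (45150.4 − 15900) = 15900 × 45070.4 / 29250.4 ≈ 24499 mm.
Depth of field = Df − Dn = 24499 − 11769 ≈ 12730 mm ≈ 12.7 m.

12.7 m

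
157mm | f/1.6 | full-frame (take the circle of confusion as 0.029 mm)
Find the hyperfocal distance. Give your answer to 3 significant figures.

Hyperfocal distance H = f²/(N·c) + f = 157²/(1.6 × 0.029) + 157 = 24649/0.0464 + 157 ≈ 531385.4 mm ≈ 531 m.

531 m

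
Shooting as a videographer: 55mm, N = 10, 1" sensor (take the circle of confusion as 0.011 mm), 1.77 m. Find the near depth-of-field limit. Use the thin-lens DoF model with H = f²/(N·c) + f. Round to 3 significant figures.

Hyperfocal distance H = f²/(N·c) + f = 55²/(10 × 0.011) + 55 = 3025/0.11 + 55 ≈ 27555.0 mm ≈ 27.56 m.
Near limit Dn = s·(H − f)/(H + s − 2f) = 1770 × (27555.0 − 55) / (27555.0 + 1770 − 2 × 55) = 1770 × 27500.0 / 29215.0 ≈ 1666.1 mm ≈ 1.67 m.

1.67 m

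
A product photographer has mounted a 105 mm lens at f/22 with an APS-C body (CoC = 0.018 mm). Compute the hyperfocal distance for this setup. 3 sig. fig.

27.9 m

Hyperfocal distance H = f²/(N·c) + f = 105²/(22 × 0.018) + 105 = 11025/0.396 + 105 ≈ 27945.9 mm ≈ 27.9 m.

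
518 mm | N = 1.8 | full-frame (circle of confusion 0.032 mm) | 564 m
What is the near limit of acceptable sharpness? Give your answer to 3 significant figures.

503 m

Hyperfocal distance H = f²/(N·c) + f = 518²/(1.8 × 0.032) + 518 = 268324/0.0576 + 518 ≈ 4658920.8 mm ≈ 4659 m.
Near limit Dn = s·(H − f)/(H + s − 2f) = 564000 × (4658920.8 − 518) / (4658920.8 + 564000 − 2 × 518) = 564000 × 4658402.8 / 5221884.8 ≈ 503140 mm ≈ 503 m.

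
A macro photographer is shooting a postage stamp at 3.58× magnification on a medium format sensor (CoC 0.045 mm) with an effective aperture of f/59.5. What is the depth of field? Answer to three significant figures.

At magnification m, DoF ≈ 2·N_eff·c/m² = 2 × 59.5 × 0.045 / 3.58² = 5.355 / 12.82 ≈ 0.418 mm.

0.418 mm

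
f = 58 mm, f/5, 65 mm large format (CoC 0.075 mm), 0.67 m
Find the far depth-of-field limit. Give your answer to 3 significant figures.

0.719 m

Hyperfocal distance H = f²/(N·c) + f = 58²/(5 × 0.075) + 58 = 3364/0.375 + 58 ≈ 9028.7 mm ≈ 9.029 m.
Far limit Df = s·(H − f)/(H − s) = 670 × (9028.7 − 58) / (9028.7 − 670) = 670 × 8970.7 / 8358.7 ≈ 719.06 mm ≈ 0.719 m.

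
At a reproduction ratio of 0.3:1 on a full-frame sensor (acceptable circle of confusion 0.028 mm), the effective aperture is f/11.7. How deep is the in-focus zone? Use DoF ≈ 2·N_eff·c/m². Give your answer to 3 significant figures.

At magnification m, DoF ≈ 2·N_eff·c/m² = 2 × 11.7 × 0.028 / 0.3² = 0.6552 / 0.09 ≈ 7.28 mm.

7.28 mm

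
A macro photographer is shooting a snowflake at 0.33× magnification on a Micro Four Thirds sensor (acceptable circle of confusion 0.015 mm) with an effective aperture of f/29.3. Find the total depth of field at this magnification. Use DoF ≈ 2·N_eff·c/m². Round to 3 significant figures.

8.07 mm

At magnification m, DoF ≈ 2·N_eff·c/m² = 2 × 29.3 × 0.015 / 0.33² = 0.879 / 0.1089 ≈ 8.07 mm.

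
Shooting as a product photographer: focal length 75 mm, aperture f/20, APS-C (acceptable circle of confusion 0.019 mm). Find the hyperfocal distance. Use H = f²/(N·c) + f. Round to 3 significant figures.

Hyperfocal distance H = f²/(N·c) + f = 75²/(20 × 0.019) + 75 = 5625/0.38 + 75 ≈ 14877.6 mm ≈ 14.9 m.

14.9 m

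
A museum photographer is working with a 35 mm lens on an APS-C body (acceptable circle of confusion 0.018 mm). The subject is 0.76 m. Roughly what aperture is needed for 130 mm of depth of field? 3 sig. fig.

f/7.97

Write h = H − f = f²/(N·c). The thin-lens limits are Dn = s·h/(h + (s−f)) and Df = s·h/(h − (s−f)), so DoF = Df − Dn = 2·s·(s−f)·h / (h² − (s−f)²).
That is a quadratic in h: DoF·h² − 2·s·(s−f)·h − DoF·(s−f)² = 0 ⇒ h = (s−f)·(s + √(s² + DoF²)) / DoF = 725 × (760 + √(760² + 130²)) / 130 = 725 × (760 + 771.038) / 130 ≈ 8538.5 mm.
Then N = f²/(c·h) = 35² / (0.018 × 8538.5) = 1225 / 153.69 ≈ 7.97.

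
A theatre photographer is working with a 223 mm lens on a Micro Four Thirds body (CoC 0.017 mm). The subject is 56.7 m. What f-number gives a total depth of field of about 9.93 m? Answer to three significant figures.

Write h = H − f = f²/(N·c). The thin-lens limits are Dn = s·h/(h + (s−f)) and Df = s·h/(h − (s−f)), so DoF = Df − Dn = 2·s·(s−f)·h / (h² − (s−f)²).
That is a quadratic in h: DoF·h² − 2·s·(s−f)·h − DoF·(s−f)² = 0 ⇒ h = (s−f)·(s + √(s² + DoF²)) / DoF = 56477 × (56700 + √(56700² + 9930²)) / 9930 = 56477 × (56700 + 57563.0) / 9930 ≈ 649872 mm.
Then N = f²/(c·h) = 223² / (0.017 × 649872) = 49729 / 11048 ≈ 4.50.

f/4.50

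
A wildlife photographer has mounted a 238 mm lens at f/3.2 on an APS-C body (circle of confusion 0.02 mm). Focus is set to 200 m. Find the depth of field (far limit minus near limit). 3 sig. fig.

Hyperfocal distance H = f²/(N·c) + f = 238²/(3.2 × 0.02) + 238 = 56644/0.064 + 238 ≈ 885300.5 mm ≈ 885.3 m.
Near limit Dn = s·(H − f)/(H + s − 2f) = 200000 × (885300.5 − 238) / (885300.5 + 200000 − 2 × 238) = 200000 × 885062.5 / 1084824.5 ≈ 163172 mm.
Far limit Df = s·(H − f)/(H − s) = 200000 × (885300.5 − 238) / (885300.5 − 200000) = 200000 × 885062.5 / 685300.5 ≈ 258299 mm.
Depth of field = Df − Dn = 258299 − 163172 ≈ 95127 mm ≈ 95.1 m.

95.1 m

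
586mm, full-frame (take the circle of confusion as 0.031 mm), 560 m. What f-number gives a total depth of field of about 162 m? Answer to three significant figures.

f/2.81

Write h = H − f = f²/(N·c). The thin-lens limits are Dn = s·h/(h + (s−f)) and Df = s·h/(h − (s−f)), so DoF = Df − Dn = 2·s·(s−f)·h / (h² − (s−f)²).
That is a quadratic in h: DoF·h² − 2·s·(s−f)·h − DoF·(s−f)² = 0 ⇒ h = (s−f)·(s + √(s² + DoF²)) / DoF = 559414 × (560000 + √(560000² + 162000²)) / 162000 = 559414 × (560000 + 582961) / 162000 ≈ 3946843 mm.
Then N = f²/(c·h) = 586² / (0.031 × 3946843) = 343396 / 122352 ≈ 2.81.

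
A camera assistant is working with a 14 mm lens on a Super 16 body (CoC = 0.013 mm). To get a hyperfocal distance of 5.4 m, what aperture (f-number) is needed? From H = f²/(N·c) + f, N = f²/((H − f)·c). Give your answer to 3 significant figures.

f/2.80

Rearrange H = f²/(N·c) + f for N: N = f² / ((H − f)·c).
N = 14² / ((5400 − 14) × 0.013) = 196 / 70.02 ≈ 2.80.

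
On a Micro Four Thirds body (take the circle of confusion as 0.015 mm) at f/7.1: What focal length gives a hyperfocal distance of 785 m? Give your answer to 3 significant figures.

289 mm

From H = f²/(N·c) + f, with f ≪ H: f ≈ √(H·N·c) = √(785000 × 7.1 × 0.015) = √83602 ≈ 289.1 mm.
The +f correction barely moves this — solving exactly, f² + N·c·f − N·c·H = 0 ⇒ f = (−N·c + √((N·c)² + 4·N·c·H))/2 = (−0.1065 + √334410)/2 ≈ 289.09 mm, so f ≈ 289 mm.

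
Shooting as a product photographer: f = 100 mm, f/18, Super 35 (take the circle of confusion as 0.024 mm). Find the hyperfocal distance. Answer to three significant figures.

Hyperfocal distance H = f²/(N·c) + f = 100²/(18 × 0.024) + 100 = 10000/0.432 + 100 ≈ 23248.1 mm ≈ 23.2 m.

23.2 m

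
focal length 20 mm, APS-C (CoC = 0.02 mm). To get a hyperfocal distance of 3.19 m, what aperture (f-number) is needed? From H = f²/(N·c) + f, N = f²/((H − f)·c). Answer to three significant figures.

f/6.31

Rearrange H = f²/(N·c) + f for N: N = f² / ((H − f)·c).
N = 20² / ((3190 − 20) × 0.02) = 400 / 63.40 ≈ 6.31.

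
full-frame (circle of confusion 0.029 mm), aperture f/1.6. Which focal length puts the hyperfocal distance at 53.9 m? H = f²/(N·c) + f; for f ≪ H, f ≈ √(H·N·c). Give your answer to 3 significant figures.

From H = f²/(N·c) + f, with f ≪ H: f ≈ √(H·N·c) = √(53900 × 1.6 × 0.029) = √2501.0 ≈ 50.01 mm.
The +f correction barely moves this — solving exactly, f² + N·c·f − N·c·H = 0 ⇒ f = (−N·c + √((N·c)² + 4·N·c·H))/2 = (−0.0464 + √10004)/2 ≈ 49.986 mm, so f ≈ 50.0 mm.

50.0 mm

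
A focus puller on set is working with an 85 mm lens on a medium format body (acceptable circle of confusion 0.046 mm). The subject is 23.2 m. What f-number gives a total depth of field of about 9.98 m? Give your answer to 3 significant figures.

Write h = H − f = f²/(N·c). The thin-lens limits are Dn = s·h/(h + (s−f)) and Df = s·h/(h − (s−f)), so DoF = Df − Dn = 2·s·(s−f)·h / (h² − (s−f)²).
That is a quadratic in h: DoF·h² − 2·s·(s−f)·h − DoF·(s−f)² = 0 ⇒ h = (s−f)·(s + √(s² + DoF²)) / DoF = 23115 × (23200 + √(23200² + 9980²)) / 9980 = 23115 × (23200 + 25255.5) / 9980 ≈ 112229 mm.
Then N = f²/(c·h) = 85² / (0.046 × 112229) = 7225 / 5162.6 ≈ 1.40.

f/1.40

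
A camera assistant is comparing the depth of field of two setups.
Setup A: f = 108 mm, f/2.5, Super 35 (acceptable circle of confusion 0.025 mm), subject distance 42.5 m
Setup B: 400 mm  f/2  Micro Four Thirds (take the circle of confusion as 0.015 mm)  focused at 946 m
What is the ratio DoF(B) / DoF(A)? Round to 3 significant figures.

Setup A: H = 108²/(2.5×0.025) + 108 ≈ 186732.0 mm; DoF = Df − Dn = 54991 − 34633 ≈ 20358 mm.
Setup B: H = 400²/(2×0.015) + 400 ≈ 5333733.3 mm; DoF = Df − Dn = 1149872 − 803534 ≈ 346338 mm.
Ratio = 346338 / 20358 ≈ 17.0.

17.0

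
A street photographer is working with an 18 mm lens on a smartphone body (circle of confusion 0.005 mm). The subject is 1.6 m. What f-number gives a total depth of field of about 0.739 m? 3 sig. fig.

Write h = H − f = f²/(N·c). The thin-lens limits are Dn = s·h/(h + (s−f)) and Df = s·h/(h − (s−f)), so DoF = Df − Dn = 2·s·(s−f)·h / (h² − (s−f)²).
That is a quadratic in h: DoF·h² − 2·s·(s−f)·h − DoF·(s−f)² = 0 ⇒ h = (s−f)·(s + √(s² + DoF²)) / DoF = 1582 × (1600 + √(1600² + 739²)) / 739 = 1582 × (1600 + 1762.42) / 739 ≈ 7198.0 mm.
Then N = f²/(c·h) = 18² / (0.005 × 7198.0) = 324 / 35.990 ≈ 9.

f/9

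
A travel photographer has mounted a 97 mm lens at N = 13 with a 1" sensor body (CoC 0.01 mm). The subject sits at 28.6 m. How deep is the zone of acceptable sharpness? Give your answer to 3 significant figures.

26.7 m

Hyperfocal distance H = f²/(N·c) + f = 97²/(13 × 0.01) + 97 = 9409/0.13 + 97 ≈ 72473.9 mm ≈ 72.47 m.
Near limit Dn = s·(H − f)/(H + s − 2f) = 28600 × (72473.9 − 97) / (72473.9 + 28600 − 2 × 97) = 28600 × 72376.9 / 100879.9 ≈ 20519 mm.
Far limit Df = s·(H − f)/(H − s) = 28600 × (72473.9 − 97) / (72473.9 − 28600) = 28600 × 72376.9 / 43873.9 ≈ 47180 mm.
Depth of field = Df − Dn = 47180 − 20519 ≈ 26661 mm ≈ 26.7 m.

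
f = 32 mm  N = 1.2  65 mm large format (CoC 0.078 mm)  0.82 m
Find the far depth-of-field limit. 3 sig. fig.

0.884 m

Hyperfocal distance H = f²/(N·c) + f = 32²/(1.2 × 0.078) + 32 = 1024/0.0936 + 32 ≈ 10972.2 mm ≈ 10.97 m.
Far limit Df = s·(H − f)/(H − s) = 820 × (10972.2 − 32) / (10972.2 − 820) = 820 × 10940.2 / 10152.2 ≈ 883.65 mm ≈ 0.884 m.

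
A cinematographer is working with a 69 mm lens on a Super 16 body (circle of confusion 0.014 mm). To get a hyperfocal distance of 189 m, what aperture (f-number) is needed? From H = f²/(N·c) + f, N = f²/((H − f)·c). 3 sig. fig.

Rearrange H = f²/(N·c) + f for N: N = f² / ((H − f)·c).
N = 69² / ((189000 − 69) × 0.014) = 4761 / 2645 ≈ 1.80.

f/1.80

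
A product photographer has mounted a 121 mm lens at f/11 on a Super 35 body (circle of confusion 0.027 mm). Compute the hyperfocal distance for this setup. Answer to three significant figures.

Hyperfocal distance H = f²/(N·c) + f = 121²/(11 × 0.027) + 121 = 14641/0.297 + 121 ≈ 49417.3 mm ≈ 49.4 m.

49.4 m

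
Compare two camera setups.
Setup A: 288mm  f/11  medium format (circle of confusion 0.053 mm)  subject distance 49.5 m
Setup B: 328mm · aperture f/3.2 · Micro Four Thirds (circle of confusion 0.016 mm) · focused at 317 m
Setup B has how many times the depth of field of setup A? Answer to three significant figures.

Setup A: H = 288²/(11×0.053) + 288 ≈ 142559.0 mm; DoF = Df − Dn = 75677 − 36778 ≈ 38899 mm.
Setup B: H = 328²/(3.2×0.016) + 328 ≈ 2101578.0 mm; DoF = Df − Dn = 373251 − 275483 ≈ 97768 mm.
Ratio = 97768 / 38899 ≈ 2.51.

2.51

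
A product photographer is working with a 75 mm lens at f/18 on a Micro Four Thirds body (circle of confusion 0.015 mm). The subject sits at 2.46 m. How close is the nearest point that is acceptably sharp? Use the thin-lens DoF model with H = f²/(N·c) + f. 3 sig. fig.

Hyperfocal distance H = f²/(N·c) + f = 75²/(18 × 0.015) + 75 = 5625/0.27 + 75 ≈ 20908.3 mm ≈ 20.91 m.
Near limit Dn = s·(H − f)/(H + s − 2f) = 2460 × (20908.3 − 75) / (20908.3 + 2460 − 2 × 75) = 2460 × 20833.3 / 23218.3 ≈ 2207.3 mm ≈ 2.21 m.

2.21 m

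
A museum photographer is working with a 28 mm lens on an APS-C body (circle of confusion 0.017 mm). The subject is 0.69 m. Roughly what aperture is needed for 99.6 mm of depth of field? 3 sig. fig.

f/5

Write h = H − f = f²/(N·c). The thin-lens limits are Dn = s·h/(h + (s−f)) and Df = s·h/(h − (s−f)), so DoF = Df − Dn = 2·s·(s−f)·h / (h² − (s−f)²).
That is a quadratic in h: DoF·h² − 2·s·(s−f)·h − DoF·(s−f)² = 0 ⇒ h = (s−f)·(s + √(s² + DoF²)) / DoF = 662 × (690 + √(690² + 99.6²)) / 99.6 = 662 × (690 + 697.151) / 99.6 ≈ 9219.8 mm.
Then N = f²/(c·h) = 28² / (0.017 × 9219.8) = 784 / 156.74 ≈ 5.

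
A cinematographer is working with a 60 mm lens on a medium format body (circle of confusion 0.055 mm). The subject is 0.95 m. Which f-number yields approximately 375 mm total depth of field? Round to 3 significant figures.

f/14

Write h = H − f = f²/(N·c). The thin-lens limits are Dn = s·h/(h + (s−f)) and Df = s·h/(h − (s−f)), so DoF = Df − Dn = 2·s·(s−f)·h / (h² − (s−f)²).
That is a quadratic in h: DoF·h² − 2·s·(s−f)·h − DoF·(s−f)² = 0 ⇒ h = (s−f)·(s + √(s² + DoF²)) / DoF = 890 × (950 + √(950² + 375²)) / 375 = 890 × (950 + 1021.33) / 375 ≈ 4678.6 mm.
Then N = f²/(c·h) = 60² / (0.055 × 4678.6) = 3600 / 257.32 ≈ 14.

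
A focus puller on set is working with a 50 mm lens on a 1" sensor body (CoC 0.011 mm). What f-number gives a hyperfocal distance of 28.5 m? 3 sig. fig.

Rearrange H = f²/(N·c) + f for N: N = f² / ((H − f)·c).
N = 50² / ((28500 − 50) × 0.011) = 2500 / 312.9 ≈ 7.99.

f/7.99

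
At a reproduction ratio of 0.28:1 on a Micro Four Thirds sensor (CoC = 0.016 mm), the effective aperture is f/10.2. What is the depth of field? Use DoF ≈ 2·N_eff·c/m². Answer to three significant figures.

4.16 mm

At magnification m, DoF ≈ 2·N_eff·c/m² = 2 × 10.2 × 0.016 / 0.28² = 0.3264 / 0.0784 ≈ 4.16 mm.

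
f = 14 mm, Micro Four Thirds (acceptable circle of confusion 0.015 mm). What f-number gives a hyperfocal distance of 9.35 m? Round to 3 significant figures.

f/1.40

Rearrange H = f²/(N·c) + f for N: N = f² / ((H − f)·c).
N = 14² / ((9350 − 14) × 0.015) = 196 / 140.0 ≈ 1.40.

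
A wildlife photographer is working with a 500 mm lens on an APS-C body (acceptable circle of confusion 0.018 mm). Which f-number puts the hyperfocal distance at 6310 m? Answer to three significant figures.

f/2.20

Rearrange H = f²/(N·c) + f for N: N = f² / ((H − f)·c).
N = 500² / ((6310000 − 500) × 0.018) = 250000 / 113571 ≈ 2.20.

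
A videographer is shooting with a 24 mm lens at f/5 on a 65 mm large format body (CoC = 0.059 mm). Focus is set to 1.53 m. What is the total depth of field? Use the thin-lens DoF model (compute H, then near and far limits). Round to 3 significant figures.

Hyperfocal distance H = f²/(N·c) + f = 24²/(5 × 0.059) + 24 = 576/0.295 + 24 ≈ 1976.5 mm ≈ 1.977 m.
Near limit Dn = s·(H − f)/(H + s − 2f) = 1530 × (1976.5 − 24) / (1976.5 + 1530 − 2 × 24) = 1530 × 1952.5 / 3458.5 ≈ 863.8 mm.
Far limit Df = s·(H − f)/(H − s) = 1530 × (1976.5 − 24) / (1976.5 − 1530) = 1530 × 1952.5 / 446.5 ≈ 6690.0 mm.
Depth of field = Df − Dn = 6690.0 − 863.8 ≈ 5826.2 mm ≈ 5.83 m.

5.83 m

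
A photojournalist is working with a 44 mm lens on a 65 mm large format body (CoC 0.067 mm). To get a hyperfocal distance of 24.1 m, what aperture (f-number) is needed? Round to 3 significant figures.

Rearrange H = f²/(N·c) + f for N: N = f² / ((H − f)·c).
N = 44² / ((24100 − 44) × 0.067) = 1936 / 1612 ≈ 1.20.

f/1.20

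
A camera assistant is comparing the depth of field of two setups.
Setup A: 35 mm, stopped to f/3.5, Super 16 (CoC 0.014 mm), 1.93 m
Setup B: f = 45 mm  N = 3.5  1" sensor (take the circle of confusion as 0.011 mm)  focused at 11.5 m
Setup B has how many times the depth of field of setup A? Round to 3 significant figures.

17.9

Setup A: H = 35²/(3.5×0.014) + 35 ≈ 25035.0 mm; DoF = Df − Dn = 2088.29 − 1794.01 ≈ 294.28 mm.
Setup B: H = 45²/(3.5×0.011) + 45 ≈ 52642.4 mm; DoF = Df − Dn = 14701.9 − 9443.4 ≈ 5258.5 mm.
Ratio = 5258.5 / 294.28 ≈ 17.9.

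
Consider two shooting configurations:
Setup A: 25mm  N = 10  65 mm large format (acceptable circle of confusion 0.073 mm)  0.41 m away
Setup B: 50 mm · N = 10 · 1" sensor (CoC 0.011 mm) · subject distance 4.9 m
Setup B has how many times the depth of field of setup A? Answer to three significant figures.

4.74

Setup A: H = 25²/(10×0.073) + 25 ≈ 881.2 mm; DoF = Df − Dn = 745.02 − 282.82 ≈ 462.20 mm.
Setup B: H = 50²/(10×0.011) + 50 ≈ 22777.3 mm; DoF = Df − Dn = 6229.3 − 4038.2 ≈ 2191.1 mm.
Ratio = 2191.1 / 462.20 ≈ 4.74.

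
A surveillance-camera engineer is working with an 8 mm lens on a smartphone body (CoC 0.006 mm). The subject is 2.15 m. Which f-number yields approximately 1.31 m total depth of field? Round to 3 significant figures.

f/1.40

Write h = H − f = f²/(N·c). The thin-lens limits are Dn = s·h/(h + (s−f)) and Df = s·h/(h − (s−f)), so DoF = Df − Dn = 2·s·(s−f)·h / (h² − (s−f)²).
That is a quadratic in h: DoF·h² − 2·s·(s−f)·h − DoF·(s−f)² = 0 ⇒ h = (s−f)·(s + √(s² + DoF²)) / DoF = 2142 × (2150 + √(2150² + 1310²)) / 1310 = 2142 × (2150 + 2517.66) / 1310 ≈ 7632.2 mm.
Then N = f²/(c·h) = 8² / (0.006 × 7632.2) = 64 / 45.793 ≈ 1.40.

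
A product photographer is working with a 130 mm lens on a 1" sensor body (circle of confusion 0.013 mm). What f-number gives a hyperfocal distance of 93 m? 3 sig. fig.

f/14

Rearrange H = f²/(N·c) + f for N: N = f² / ((H − f)·c).
N = 130² / ((93000 − 130) × 0.013) = 16900 / 1207 ≈ 14.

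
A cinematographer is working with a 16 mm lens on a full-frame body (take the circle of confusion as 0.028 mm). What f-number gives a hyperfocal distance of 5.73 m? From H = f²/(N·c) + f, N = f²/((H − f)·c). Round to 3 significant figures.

f/1.60

Rearrange H = f²/(N·c) + f for N: N = f² / ((H − f)·c).
N = 16² / ((5730 − 16) × 0.028) = 256 / 160.0 ≈ 1.60.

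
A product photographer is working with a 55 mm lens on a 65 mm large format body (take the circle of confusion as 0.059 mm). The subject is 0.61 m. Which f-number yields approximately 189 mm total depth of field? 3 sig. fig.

Write h = H − f = f²/(N·c). The thin-lens limits are Dn = s·h/(h + (s−f)) and Df = s·h/(h − (s−f)), so DoF = Df − Dn = 2·s·(s−f)·h / (h² − (s−f)²).
That is a quadratic in h: DoF·h² − 2·s·(s−f)·h − DoF·(s−f)² = 0 ⇒ h = (s−f)·(s + √(s² + DoF²)) / DoF = 555 × (610 + √(610² + 189²)) / 189 = 555 × (610 + 638.609) / 189 ≈ 3666.5 mm.
Then N = f²/(c·h) = 55² / (0.059 × 3666.5) = 3025 / 216.33 ≈ 14.

f/14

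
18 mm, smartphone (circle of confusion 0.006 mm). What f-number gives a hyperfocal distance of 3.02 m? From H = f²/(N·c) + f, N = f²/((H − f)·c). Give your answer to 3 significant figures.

f/18

Rearrange H = f²/(N·c) + f for N: N = f² / ((H − f)·c).
N = 18² / ((3020 − 18) × 0.006) = 324 / 18.01 ≈ 18.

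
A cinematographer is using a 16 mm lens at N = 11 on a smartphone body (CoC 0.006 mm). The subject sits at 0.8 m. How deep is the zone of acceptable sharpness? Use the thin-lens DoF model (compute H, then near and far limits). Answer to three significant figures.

Hyperfocal distance H = f²/(N·c) + f = 16²/(11 × 0.006) + 16 = 256/0.066 + 16 ≈ 3894.8 mm ≈ 3.895 m.
Near limit Dn = s·(H − f)/(H + s − 2f) = 800 × (3894.8 − 16) / (3894.8 + 800 − 2 × 16) = 800 × 3878.8 / 4662.8 ≈ 665.49 mm.
Far limit Df = s·(H − f)/(H − s) = 800 × (3894.8 − 16) / (3894.8 − 800) = 800 × 3878.8 / 3094.8 ≈ 1002.66 mm.
Depth of field = Df − Dn = 1002.66 − 665.49 ≈ 337.17 mm.

337 mm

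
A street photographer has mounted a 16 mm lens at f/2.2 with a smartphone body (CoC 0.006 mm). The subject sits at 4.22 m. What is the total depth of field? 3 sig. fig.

1.92 m

Hyperfocal distance H = f²/(N·c) + f = 16²/(2.2 × 0.006) + 16 = 256/0.0132 + 16 ≈ 19409.9 mm ≈ 19.41 m.
Near limit Dn = s·(H − f)/(H + s − 2f) = 4220 × (19409.9 − 16) / (19409.9 + 4220 − 2 × 16) = 4220 × 19393.9 / 23597.9 ≈ 3468.2 mm.
Far limit Df = s·(H − f)/(H − s) = 4220 × (19409.9 − 16) / (19409.9 − 4220) = 4220 × 19393.9 / 15189.9 ≈ 5387.9 mm.
Depth of field = Df − Dn = 5387.9 − 3468.2 ≈ 1919.7 mm ≈ 1.92 m.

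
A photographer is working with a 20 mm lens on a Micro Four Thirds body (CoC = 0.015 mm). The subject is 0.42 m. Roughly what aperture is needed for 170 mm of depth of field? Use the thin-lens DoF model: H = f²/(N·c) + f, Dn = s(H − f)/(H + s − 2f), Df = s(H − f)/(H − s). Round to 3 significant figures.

Write h = H − f = f²/(N·c). The thin-lens limits are Dn = s·h/(h + (s−f)) and Df = s·h/(h − (s−f)), so DoF = Df − Dn = 2·s·(s−f)·h / (h² − (s−f)²).
That is a quadratic in h: DoF·h² − 2·s·(s−f)·h − DoF·(s−f)² = 0 ⇒ h = (s−f)·(s + √(s² + DoF²)) / DoF = 400 × (420 + √(420² + 170²)) / 170 = 400 × (420 + 453.100) / 170 ≈ 2054.4 mm.
Then N = f²/(c·h) = 20² / (0.015 × 2054.4) = 400 / 30.815 ≈ 13.

f/13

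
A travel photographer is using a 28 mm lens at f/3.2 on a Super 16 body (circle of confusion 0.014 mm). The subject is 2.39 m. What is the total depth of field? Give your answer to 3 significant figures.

Hyperfocal distance H = f²/(N·c) + f = 28²/(3.2 × 0.014) + 28 = 784/0.0448 + 28 ≈ 17528.0 mm ≈ 17.53 m.
Near limit Dn = s·(H − f)/(H + s − 2f) = 2390 × (17528.0 − 28) / (17528.0 + 2390 − 2 × 28) = 2390 × 17500.0 / 19862.0 ≈ 2105.78 mm.
Far limit Df = s·(H − f)/(H − s) = 2390 × (17528.0 − 28) / (17528.0 − 2390) = 2390 × 17500.0 / 15138.0 ≈ 2762.91 mm.
Depth of field = Df − Dn = 2762.91 − 2105.78 ≈ 657.13 mm ≈ 0.657 m.

0.657 m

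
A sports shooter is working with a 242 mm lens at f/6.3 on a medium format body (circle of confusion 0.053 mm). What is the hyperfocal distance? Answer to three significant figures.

Hyperfocal distance H = f²/(N·c) + f = 242²/(6.3 × 0.053) + 242 = 58564/0.3339 + 242 ≈ 175635.8 mm ≈ 176 m.

176 m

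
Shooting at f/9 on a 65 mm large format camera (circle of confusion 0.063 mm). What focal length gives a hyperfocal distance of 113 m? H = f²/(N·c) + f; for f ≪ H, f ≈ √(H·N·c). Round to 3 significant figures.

253 mm

From H = f²/(N·c) + f, with f ≪ H: f ≈ √(H·N·c) = √(113000 × 9 × 0.063) = √64071 ≈ 253.1 mm.
The +f correction barely moves this — solving exactly, f² + N·c·f − N·c·H = 0 ⇒ f = (−N·c + √((N·c)² + 4·N·c·H))/2 = (−0.567 + √256284)/2 ≈ 252.84 mm, so f ≈ 253 mm.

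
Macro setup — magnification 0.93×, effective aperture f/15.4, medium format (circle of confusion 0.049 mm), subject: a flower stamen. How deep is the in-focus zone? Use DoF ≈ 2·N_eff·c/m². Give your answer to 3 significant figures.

At magnification m, DoF ≈ 2·N_eff·c/m² = 2 × 15.4 × 0.049 / 0.93² = 1.509 / 0.8649 ≈ 1.74 mm.

1.74 mm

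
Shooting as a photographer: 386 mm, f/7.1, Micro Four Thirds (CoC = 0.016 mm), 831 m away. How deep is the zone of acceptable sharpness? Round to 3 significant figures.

Hyperfocal distance H = f²/(N·c) + f = 386²/(7.1 × 0.016) + 386 = 148996/0.1136 + 386 ≈ 1311970.5 mm ≈ 1312 m.
Near limit Dn = s·(H − f)/(H + s − 2f) = 831000 × (1311970.5 − 386) / (1311970.5 + 831000 − 2 × 386) = 831000 × 1311584.5 / 2142198.5 ≈ 508789 mm.
Far limit Df = s·(H − f)/(H − s) = 831000 × (1311970.5 − 386) / (1311970.5 − 831000) = 831000 × 1311584.5 / 480970.5 ≈ 2266099 mm.
Depth of field = Df − Dn = 2266099 − 508789 ≈ 1757310 mm ≈ 1760 m.

1760 m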